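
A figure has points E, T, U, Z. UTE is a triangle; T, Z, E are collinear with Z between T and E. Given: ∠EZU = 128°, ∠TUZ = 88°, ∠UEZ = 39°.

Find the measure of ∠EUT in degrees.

1. ∠TZU = 52°  [linear pair at Z on TE]
2. ∠UTZ = 40°  [△UTZ]
3. ∠TEU = 39°  [Z on ray ET]
4. ∠ETU = 40°  [Z on ray TE]
5. ∠EUT = 101°  [△UTE]

∠EUT = 101°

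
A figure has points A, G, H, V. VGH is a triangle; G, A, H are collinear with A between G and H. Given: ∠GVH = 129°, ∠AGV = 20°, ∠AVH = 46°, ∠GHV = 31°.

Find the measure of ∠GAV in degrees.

∠GAV = 77°

1. ∠AHV = 31°  [A on ray HG]
2. ∠HAV = 103°  [△VAH]
3. ∠GAV = 77°  [linear pair at A on GH]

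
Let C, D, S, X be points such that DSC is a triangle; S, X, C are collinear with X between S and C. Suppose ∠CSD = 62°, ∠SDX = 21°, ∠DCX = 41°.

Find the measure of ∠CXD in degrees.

1. ∠DSX = 62°  [X on ray SC]
2. ∠DXS = 97°  [△DSX]
3. ∠CXD = 83°  [linear pair at X on SC]

∠CXD = 83°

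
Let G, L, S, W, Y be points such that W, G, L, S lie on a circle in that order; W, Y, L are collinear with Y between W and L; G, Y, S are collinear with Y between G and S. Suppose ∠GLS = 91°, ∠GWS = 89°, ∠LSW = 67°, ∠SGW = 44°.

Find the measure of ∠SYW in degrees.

1. ∠GSW = 47°  [△WGS]
2. ∠SLW = 44°  [same arc WS]
3. ∠LWS = 69°  [△WLS]
4. ∠SYW = 64°  [△WYS]

∠SYW = 64°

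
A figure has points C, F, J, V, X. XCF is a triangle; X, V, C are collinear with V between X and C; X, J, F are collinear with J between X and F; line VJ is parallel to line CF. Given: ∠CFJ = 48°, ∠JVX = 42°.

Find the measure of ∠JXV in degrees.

1. ∠CFX = 48°  [J on ray FX]
2. ∠FCX = 42°  [VJ∥CF, corresponding at V]
3. ∠CXF = 90°  [△XCF]
4. ∠JXV = 90°  [V on XC, J on XF]

∠JXV = 90°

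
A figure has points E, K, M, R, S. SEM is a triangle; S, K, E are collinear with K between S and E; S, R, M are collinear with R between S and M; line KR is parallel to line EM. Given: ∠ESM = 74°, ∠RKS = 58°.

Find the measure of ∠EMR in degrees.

1. ∠KSR = 74°  [K on SE, R on SM]
2. ∠KRS = 48°  [△SKR]
3. ∠KRM = 132°  [linear pair at R on SM]
4. ∠EMR = 48°  [KR∥EM, co-interior at M–R]

∠EMR = 48°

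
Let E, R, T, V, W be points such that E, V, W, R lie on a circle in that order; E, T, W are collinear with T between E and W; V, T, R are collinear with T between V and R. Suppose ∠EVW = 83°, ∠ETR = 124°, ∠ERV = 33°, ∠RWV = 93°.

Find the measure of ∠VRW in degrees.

∠VRW = 64°

1. ∠ERW = 97°  [cyclic EVWR, opposite ∠V+∠R]
2. ∠RTW = 56°  [linear pair at T on EW]
3. ∠REW = 23°  [△ETR]
4. ∠EWR = 60°  [△EWR]
5. ∠VRW = 64°  [△WTR]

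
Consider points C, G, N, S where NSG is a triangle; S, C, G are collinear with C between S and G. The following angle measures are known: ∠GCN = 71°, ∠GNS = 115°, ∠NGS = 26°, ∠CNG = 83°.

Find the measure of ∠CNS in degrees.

∠CNS = 32°

1. ∠NCS = 109°  [linear pair at C on SG]
2. ∠GSN = 39°  [△NSG]
3. ∠CSN = 39°  [C on ray SG]
4. ∠CNS = 32°  [△NSC]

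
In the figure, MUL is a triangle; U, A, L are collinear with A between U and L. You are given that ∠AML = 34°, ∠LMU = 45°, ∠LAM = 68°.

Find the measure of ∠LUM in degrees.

1. ∠ALM = 78°  [△MAL]
2. ∠MLU = 78°  [A on ray LU]
3. ∠LUM = 57°  [△MUL]

∠LUM = 57°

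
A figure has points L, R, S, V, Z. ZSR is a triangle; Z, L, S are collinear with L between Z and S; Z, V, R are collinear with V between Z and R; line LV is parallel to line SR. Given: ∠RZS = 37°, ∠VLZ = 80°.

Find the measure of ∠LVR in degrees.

1. ∠LZV = 37°  [L on ZS, V on ZR]
2. ∠LVZ = 63°  [△ZLV]
3. ∠LVR = 117°  [linear pair at V on ZR]

∠LVR = 117°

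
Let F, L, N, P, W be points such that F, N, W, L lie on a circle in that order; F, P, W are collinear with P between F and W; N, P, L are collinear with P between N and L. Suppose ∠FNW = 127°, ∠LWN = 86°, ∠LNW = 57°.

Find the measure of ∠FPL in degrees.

∠FPL = 107°

1. ∠FLW = 53°  [cyclic FNWL, opposite ∠N+∠L]
2. ∠NLW = 37°  [△NWL]
3. ∠LFW = 57°  [same arc WL]
4. ∠FWL = 70°  [△FWL]
5. ∠LPW = 73°  [△WPL]
6. ∠FPL = 107°  [linear pair at P on FW]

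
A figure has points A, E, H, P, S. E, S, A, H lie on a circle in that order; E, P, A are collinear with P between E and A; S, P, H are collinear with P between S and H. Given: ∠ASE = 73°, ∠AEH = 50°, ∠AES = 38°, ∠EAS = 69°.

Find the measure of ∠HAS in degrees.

∠HAS = 92°

1. ∠ASH = 50°  [same arc AH]
2. ∠AHS = 38°  [same arc SA]
3. ∠HAS = 92°  [△SAH]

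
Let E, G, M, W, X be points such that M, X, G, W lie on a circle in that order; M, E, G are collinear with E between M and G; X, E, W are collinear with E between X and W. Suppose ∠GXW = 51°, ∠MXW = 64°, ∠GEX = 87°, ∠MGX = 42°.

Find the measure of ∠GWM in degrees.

1. ∠GMW = 51°  [same arc GW]
2. ∠MGW = 64°  [same arc MW]
3. ∠GWM = 65°  [△MGW]

∠GWM = 65°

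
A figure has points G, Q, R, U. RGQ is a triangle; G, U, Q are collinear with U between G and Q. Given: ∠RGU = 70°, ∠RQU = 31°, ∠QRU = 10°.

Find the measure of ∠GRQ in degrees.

1. ∠QGR = 70°  [U on ray GQ]
2. ∠GQR = 31°  [U on ray QG]
3. ∠GRQ = 79°  [△RGQ]

∠GRQ = 79°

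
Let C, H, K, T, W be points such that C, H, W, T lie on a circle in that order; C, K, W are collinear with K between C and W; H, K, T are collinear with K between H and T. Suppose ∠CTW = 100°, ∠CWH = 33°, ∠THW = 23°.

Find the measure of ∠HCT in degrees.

1. ∠CHW = 80°  [cyclic CHWT, opposite ∠H+∠T]
2. ∠HCW = 67°  [△CHW]
3. ∠HTW = 67°  [same arc HW]
4. ∠HWT = 90°  [△HWT]
5. ∠HCT = 90°  [cyclic CHWT, opposite ∠C+∠W]

∠HCT = 90°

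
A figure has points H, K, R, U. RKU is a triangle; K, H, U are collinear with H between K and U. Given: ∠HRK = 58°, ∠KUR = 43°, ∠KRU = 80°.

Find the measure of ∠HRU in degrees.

1. ∠RKU = 57°  [△RKU]
2. ∠HUR = 43°  [H on ray UK]
3. ∠HKR = 57°  [H on ray KU]
4. ∠KHR = 65°  [△RKH]
5. ∠RHU = 115°  [linear pair at H on KU]
6. ∠HRU = 22°  [△RHU]

∠HRU = 22°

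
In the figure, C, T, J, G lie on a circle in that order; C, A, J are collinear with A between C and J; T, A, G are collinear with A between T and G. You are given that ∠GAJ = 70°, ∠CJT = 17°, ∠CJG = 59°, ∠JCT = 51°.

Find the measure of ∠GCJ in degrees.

1. ∠CAG = 110°  [linear pair at A on CJ]
2. ∠CGT = 17°  [same arc CT]
3. ∠GCJ = 53°  [△CAG]

∠GCJ = 53°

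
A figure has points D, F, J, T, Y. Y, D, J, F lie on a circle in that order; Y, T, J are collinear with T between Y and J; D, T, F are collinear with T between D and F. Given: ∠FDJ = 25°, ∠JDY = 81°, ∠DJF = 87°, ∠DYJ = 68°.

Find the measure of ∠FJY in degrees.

∠FJY = 56°

1. ∠FYJ = 25°  [same arc JF]
2. ∠JFY = 99°  [cyclic YDJF, opposite ∠D+∠F]
3. ∠FJY = 56°  [△YJF]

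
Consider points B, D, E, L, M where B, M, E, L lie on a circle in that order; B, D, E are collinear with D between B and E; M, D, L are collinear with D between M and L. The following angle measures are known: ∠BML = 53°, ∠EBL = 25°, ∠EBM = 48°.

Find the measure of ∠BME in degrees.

∠BME = 78°

1. ∠BEL = 53°  [same arc BL]
2. ∠BLE = 102°  [△BEL]
3. ∠BME = 78°  [cyclic BMEL, opposite ∠M+∠L]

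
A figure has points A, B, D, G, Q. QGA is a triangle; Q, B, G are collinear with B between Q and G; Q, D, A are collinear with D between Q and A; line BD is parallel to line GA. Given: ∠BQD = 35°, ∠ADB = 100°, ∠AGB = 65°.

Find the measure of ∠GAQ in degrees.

∠GAQ = 80°

1. ∠AQG = 35°  [B on QG, D on QA]
2. ∠AGQ = 65°  [B on ray GQ]
3. ∠GAQ = 80°  [△QGA]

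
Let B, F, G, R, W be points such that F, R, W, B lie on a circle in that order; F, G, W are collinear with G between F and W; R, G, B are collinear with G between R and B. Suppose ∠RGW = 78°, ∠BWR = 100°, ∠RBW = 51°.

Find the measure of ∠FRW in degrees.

1. ∠BRW = 29°  [△RWB]
2. ∠RFW = 51°  [same arc RW]
3. ∠FWR = 73°  [△RGW]
4. ∠FRW = 56°  [△FRW]

∠FRW = 56°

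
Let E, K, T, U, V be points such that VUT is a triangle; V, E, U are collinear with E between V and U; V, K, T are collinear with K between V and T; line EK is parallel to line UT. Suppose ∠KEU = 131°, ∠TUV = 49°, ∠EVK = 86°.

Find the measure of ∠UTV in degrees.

1. ∠KEV = 49°  [linear pair at E on VU]
2. ∠EKV = 45°  [△VEK]
3. ∠UTV = 45°  [EK∥UT, corresponding at K]

∠UTV = 45°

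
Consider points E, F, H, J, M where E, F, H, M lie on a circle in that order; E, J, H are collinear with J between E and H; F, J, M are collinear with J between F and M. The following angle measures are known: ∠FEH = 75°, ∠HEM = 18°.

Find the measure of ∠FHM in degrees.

1. ∠FMH = 75°  [same arc FH]
2. ∠HFM = 18°  [same arc HM]
3. ∠FHM = 87°  [△FHM]

∠FHM = 87°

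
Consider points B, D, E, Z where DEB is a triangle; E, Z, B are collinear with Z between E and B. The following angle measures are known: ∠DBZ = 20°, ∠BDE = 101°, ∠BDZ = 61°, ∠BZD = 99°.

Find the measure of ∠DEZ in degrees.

∠DEZ = 59°

1. ∠DBE = 20°  [Z on ray BE]
2. ∠BED = 59°  [△DEB]
3. ∠DEZ = 59°  [Z on ray EB]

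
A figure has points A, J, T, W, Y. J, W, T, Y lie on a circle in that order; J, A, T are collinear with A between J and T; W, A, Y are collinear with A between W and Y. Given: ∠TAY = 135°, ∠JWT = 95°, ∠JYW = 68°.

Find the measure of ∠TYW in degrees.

1. ∠JAY = 45°  [linear pair at A on JT]
2. ∠JYT = 85°  [cyclic JWTY, opposite ∠W+∠Y]
3. ∠TJY = 67°  [△JAY]
4. ∠JTY = 28°  [△JTY]
5. ∠TYW = 17°  [△TAY]

∠TYW = 17°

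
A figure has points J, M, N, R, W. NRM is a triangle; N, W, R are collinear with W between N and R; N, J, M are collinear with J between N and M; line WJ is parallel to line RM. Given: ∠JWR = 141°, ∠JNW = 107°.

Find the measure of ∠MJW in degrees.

∠MJW = 146°

1. ∠JWN = 39°  [linear pair at W on NR]
2. ∠NJW = 34°  [△NWJ]
3. ∠MJW = 146°  [linear pair at J on NM]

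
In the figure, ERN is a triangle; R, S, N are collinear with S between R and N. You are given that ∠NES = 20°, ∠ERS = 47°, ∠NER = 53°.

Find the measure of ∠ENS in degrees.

1. ∠ERN = 47°  [S on ray RN]
2. ∠ENR = 80°  [△ERN]
3. ∠ENS = 80°  [S on ray NR]

∠ENS = 80°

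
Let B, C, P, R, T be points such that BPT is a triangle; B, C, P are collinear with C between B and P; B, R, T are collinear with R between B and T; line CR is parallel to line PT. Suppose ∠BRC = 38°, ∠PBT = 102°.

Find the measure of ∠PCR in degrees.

∠PCR = 140°

1. ∠BTP = 38°  [CR∥PT, corresponding at R]
2. ∠BPT = 40°  [△BPT]
3. ∠BCR = 40°  [CR∥PT, corresponding at C]
4. ∠PCR = 140°  [linear pair at C on BP]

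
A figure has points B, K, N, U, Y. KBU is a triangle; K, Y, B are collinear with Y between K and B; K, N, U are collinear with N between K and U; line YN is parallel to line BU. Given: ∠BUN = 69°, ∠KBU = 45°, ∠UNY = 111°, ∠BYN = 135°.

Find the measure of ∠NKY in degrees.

∠NKY = 66°

1. ∠BUK = 69°  [N on ray UK]
2. ∠BKU = 66°  [△KBU]
3. ∠NKY = 66°  [Y on KB, N on KU]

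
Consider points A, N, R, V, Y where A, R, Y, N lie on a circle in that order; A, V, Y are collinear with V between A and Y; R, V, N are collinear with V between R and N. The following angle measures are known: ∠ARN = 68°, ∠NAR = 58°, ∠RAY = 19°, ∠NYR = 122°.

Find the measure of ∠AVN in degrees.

∠AVN = 87°

1. ∠AYN = 68°  [same arc AN]
2. ∠RNY = 19°  [same arc RY]
3. ∠NVY = 93°  [△YVN]
4. ∠AVN = 87°  [linear pair at V on AY]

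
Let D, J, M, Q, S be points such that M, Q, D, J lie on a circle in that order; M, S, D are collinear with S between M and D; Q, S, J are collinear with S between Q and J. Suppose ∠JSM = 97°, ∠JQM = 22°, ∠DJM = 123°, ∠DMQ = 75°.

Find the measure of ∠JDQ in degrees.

∠JDQ = 70°

1. ∠DSQ = 97°  [vertical angles at S]
2. ∠DQM = 57°  [cyclic MQDJ, opposite ∠Q+∠J]
3. ∠DJQ = 75°  [same arc QD]
4. ∠MDQ = 48°  [△MQD]
5. ∠DQJ = 35°  [△QSD]
6. ∠JDQ = 70°  [△QDJ]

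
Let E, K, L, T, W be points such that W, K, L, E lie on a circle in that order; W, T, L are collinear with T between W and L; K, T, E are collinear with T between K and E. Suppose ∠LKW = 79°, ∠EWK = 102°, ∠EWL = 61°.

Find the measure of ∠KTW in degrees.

∠KTW = 121°

1. ∠LEW = 101°  [cyclic WKLE, opposite ∠K+∠E]
2. ∠ELK = 78°  [cyclic WKLE, opposite ∠W+∠L]
3. ∠EKL = 61°  [same arc LE]
4. ∠ELW = 18°  [△WLE]
5. ∠KEL = 41°  [△KLE]
6. ∠EKW = 18°  [same arc WE]
7. ∠KWL = 41°  [same arc KL]
8. ∠KTW = 121°  [△WTK]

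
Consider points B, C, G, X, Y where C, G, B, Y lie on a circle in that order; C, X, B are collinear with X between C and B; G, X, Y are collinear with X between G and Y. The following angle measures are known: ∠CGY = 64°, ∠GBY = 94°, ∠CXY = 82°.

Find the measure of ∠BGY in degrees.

1. ∠CBY = 64°  [same arc CY]
2. ∠BXY = 98°  [linear pair at X on CB]
3. ∠BYG = 18°  [△BXY]
4. ∠BGY = 68°  [△GBY]

∠BGY = 68°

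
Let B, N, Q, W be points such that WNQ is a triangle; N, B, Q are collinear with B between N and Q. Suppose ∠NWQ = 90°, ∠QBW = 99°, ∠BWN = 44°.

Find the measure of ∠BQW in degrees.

1. ∠NBW = 81°  [linear pair at B on NQ]
2. ∠BNW = 55°  [△WNB]
3. ∠QNW = 55°  [B on ray NQ]
4. ∠NQW = 35°  [△WNQ]
5. ∠BQW = 35°  [B on ray QN]

∠BQW = 35°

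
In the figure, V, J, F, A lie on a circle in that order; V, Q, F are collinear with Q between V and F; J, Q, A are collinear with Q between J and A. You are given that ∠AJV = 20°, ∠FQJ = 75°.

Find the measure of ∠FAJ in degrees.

∠FAJ = 55°

1. ∠AFV = 20°  [same arc VA]
2. ∠AQV = 75°  [vertical angles at Q]
3. ∠AQF = 105°  [linear pair at Q on VF]
4. ∠FAJ = 55°  [△FQA]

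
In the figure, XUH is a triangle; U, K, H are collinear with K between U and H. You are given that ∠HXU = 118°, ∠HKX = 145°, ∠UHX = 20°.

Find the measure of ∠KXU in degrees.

1. ∠HUX = 42°  [△XUH]
2. ∠UKX = 35°  [linear pair at K on UH]
3. ∠KUX = 42°  [K on ray UH]
4. ∠KXU = 103°  [△XUK]

∠KXU = 103°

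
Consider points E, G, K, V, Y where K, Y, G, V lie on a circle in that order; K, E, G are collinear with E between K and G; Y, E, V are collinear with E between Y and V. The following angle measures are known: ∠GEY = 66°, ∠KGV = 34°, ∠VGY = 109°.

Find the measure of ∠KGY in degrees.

1. ∠KYV = 34°  [same arc KV]
2. ∠VKY = 71°  [cyclic KYGV, opposite ∠K+∠G]
3. ∠KVY = 75°  [△KYV]
4. ∠KGY = 75°  [same arc KY]

∠KGY = 75°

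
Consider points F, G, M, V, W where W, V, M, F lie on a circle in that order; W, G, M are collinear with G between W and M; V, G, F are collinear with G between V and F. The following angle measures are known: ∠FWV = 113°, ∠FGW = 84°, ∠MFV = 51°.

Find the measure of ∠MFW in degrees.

1. ∠FMV = 67°  [cyclic WVMF, opposite ∠W+∠M]
2. ∠FGM = 96°  [linear pair at G on WM]
3. ∠FVM = 62°  [△VMF]
4. ∠FMW = 33°  [△MGF]
5. ∠FWM = 62°  [same arc MF]
6. ∠MFW = 85°  [△WMF]

∠MFW = 85°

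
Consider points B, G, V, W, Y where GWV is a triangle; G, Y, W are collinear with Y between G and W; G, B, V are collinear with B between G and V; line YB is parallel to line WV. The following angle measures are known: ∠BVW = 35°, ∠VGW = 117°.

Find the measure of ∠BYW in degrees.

1. ∠GVW = 35°  [B on ray VG]
2. ∠GWV = 28°  [△GWV]
3. ∠BYG = 28°  [YB∥WV, corresponding at Y]
4. ∠BYW = 152°  [linear pair at Y on GW]

∠BYW = 152°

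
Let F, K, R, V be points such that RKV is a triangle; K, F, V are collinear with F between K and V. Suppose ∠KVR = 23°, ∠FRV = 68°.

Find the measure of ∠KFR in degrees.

∠KFR = 91°

1. ∠FVR = 23°  [F on ray VK]
2. ∠RFV = 89°  [△RFV]
3. ∠KFR = 91°  [linear pair at F on KV]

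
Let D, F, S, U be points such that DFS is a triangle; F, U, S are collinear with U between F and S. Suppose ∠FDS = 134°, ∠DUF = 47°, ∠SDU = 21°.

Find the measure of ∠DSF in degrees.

∠DSF = 26°

1. ∠DUS = 133°  [linear pair at U on FS]
2. ∠DSU = 26°  [△DUS]
3. ∠DSF = 26°  [U on ray SF]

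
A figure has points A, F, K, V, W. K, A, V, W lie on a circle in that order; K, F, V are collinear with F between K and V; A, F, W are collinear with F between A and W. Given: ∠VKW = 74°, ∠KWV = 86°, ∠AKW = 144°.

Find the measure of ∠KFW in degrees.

∠KFW = 90°

1. ∠VAW = 74°  [same arc VW]
2. ∠KVW = 20°  [△KVW]
3. ∠AVW = 36°  [cyclic KAVW, opposite ∠K+∠V]
4. ∠AWV = 70°  [△AVW]
5. ∠VFW = 90°  [△VFW]
6. ∠KFW = 90°  [linear pair at F on KV]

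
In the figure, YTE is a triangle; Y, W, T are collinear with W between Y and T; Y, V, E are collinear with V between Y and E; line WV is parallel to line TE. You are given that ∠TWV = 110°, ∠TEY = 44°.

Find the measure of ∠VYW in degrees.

1. ∠VWY = 70°  [linear pair at W on YT]
2. ∠WVY = 44°  [WV∥TE, corresponding at V]
3. ∠VYW = 66°  [△YWV]

∠VYW = 66°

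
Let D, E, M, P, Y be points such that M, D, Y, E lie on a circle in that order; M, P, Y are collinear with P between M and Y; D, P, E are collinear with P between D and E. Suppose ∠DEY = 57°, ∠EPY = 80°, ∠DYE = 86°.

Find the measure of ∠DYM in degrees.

1. ∠EDY = 37°  [△DYE]
2. ∠DPM = 80°  [vertical angles at P]
3. ∠DPY = 100°  [linear pair at P on MY]
4. ∠DYM = 43°  [△DPY]

∠DYM = 43°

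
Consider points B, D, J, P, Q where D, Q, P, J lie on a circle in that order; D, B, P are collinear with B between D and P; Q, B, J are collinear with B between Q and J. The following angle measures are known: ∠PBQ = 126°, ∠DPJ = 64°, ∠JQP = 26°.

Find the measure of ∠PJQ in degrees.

∠PJQ = 62°

1. ∠DBJ = 126°  [vertical angles at B]
2. ∠JBP = 54°  [linear pair at B on DP]
3. ∠PJQ = 62°  [△PBJ]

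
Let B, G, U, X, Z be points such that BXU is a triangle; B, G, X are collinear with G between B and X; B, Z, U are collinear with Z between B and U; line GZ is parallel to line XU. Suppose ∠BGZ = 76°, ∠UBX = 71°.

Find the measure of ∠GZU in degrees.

∠GZU = 147°

1. ∠BXU = 76°  [GZ∥XU, corresponding at G]
2. ∠BUX = 33°  [△BXU]
3. ∠BZG = 33°  [GZ∥XU, corresponding at Z]
4. ∠GZU = 147°  [linear pair at Z on BU]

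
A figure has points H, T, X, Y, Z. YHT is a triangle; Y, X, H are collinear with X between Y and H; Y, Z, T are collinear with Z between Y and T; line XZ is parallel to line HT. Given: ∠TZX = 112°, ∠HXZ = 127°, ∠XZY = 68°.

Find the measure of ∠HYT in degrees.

∠HYT = 59°

1. ∠YXZ = 53°  [linear pair at X on YH]
2. ∠XYZ = 59°  [△YXZ]
3. ∠HYT = 59°  [X on YH, Z on YT]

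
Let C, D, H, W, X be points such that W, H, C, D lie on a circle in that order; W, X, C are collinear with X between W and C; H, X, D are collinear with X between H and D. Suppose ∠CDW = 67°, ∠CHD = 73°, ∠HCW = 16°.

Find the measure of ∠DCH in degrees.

∠DCH = 56°

1. ∠CHW = 113°  [cyclic WHCD, opposite ∠H+∠D]
2. ∠CWH = 51°  [△WHC]
3. ∠CDH = 51°  [same arc HC]
4. ∠DCH = 56°  [△HCD]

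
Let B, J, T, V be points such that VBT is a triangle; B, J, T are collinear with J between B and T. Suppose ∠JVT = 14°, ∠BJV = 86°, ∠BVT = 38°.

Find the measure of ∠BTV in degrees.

1. ∠TJV = 94°  [linear pair at J on BT]
2. ∠JTV = 72°  [△VJT]
3. ∠BTV = 72°  [J on ray TB]

∠BTV = 72°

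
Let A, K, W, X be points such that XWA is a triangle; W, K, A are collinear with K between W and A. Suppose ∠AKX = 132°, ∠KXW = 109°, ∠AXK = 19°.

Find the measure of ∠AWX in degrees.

1. ∠WKX = 48°  [linear pair at K on WA]
2. ∠KWX = 23°  [△XWK]
3. ∠AWX = 23°  [K on ray WA]

∠AWX = 23°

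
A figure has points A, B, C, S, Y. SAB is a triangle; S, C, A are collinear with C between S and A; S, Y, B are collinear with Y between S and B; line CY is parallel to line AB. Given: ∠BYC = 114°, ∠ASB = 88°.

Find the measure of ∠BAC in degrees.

1. ∠CYS = 66°  [linear pair at Y on SB]
2. ∠CSY = 88°  [C on SA, Y on SB]
3. ∠SCY = 26°  [△SCY]
4. ∠ACY = 154°  [linear pair at C on SA]
5. ∠BAC = 26°  [CY∥AB, co-interior at A–C]

∠BAC = 26°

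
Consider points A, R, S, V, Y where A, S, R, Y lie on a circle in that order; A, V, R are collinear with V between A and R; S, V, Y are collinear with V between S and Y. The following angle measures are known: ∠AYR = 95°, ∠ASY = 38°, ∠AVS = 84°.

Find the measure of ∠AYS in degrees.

∠AYS = 37°

1. ∠ASR = 85°  [cyclic ASRY, opposite ∠S+∠Y]
2. ∠RAS = 58°  [△AVS]
3. ∠ARS = 37°  [△ASR]
4. ∠AYS = 37°  [same arc AS]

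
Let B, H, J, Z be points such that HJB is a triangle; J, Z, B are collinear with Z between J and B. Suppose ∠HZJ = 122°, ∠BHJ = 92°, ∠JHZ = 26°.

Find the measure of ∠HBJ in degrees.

1. ∠HJZ = 32°  [△HJZ]
2. ∠BJH = 32°  [Z on ray JB]
3. ∠HBJ = 56°  [△HJB]

∠HBJ = 56°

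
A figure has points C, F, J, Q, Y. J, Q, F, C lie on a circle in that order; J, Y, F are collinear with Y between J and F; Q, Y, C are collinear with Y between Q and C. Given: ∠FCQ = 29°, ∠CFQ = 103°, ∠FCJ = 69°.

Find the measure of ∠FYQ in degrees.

1. ∠FJQ = 29°  [same arc QF]
2. ∠CQF = 48°  [△QFC]
3. ∠FQJ = 111°  [cyclic JQFC, opposite ∠Q+∠C]
4. ∠JFQ = 40°  [△JQF]
5. ∠FYQ = 92°  [△QYF]

∠FYQ = 92°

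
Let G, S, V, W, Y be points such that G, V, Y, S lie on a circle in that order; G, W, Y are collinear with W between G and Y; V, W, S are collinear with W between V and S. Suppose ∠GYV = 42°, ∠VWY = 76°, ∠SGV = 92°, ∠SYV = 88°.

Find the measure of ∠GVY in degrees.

∠GVY = 108°

1. ∠GSV = 42°  [same arc GV]
2. ∠GWV = 104°  [linear pair at W on GY]
3. ∠GVS = 46°  [△GVS]
4. ∠VGY = 30°  [△GWV]
5. ∠GVY = 108°  [△GVY]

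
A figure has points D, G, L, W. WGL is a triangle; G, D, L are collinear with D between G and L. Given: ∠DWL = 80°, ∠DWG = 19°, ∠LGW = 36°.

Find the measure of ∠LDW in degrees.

∠LDW = 55°

1. ∠DGW = 36°  [D on ray GL]
2. ∠GDW = 125°  [△WGD]
3. ∠LDW = 55°  [linear pair at D on GL]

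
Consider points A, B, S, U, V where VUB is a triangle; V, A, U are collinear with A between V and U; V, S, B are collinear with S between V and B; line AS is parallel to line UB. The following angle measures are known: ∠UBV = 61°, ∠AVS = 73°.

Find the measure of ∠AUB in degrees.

1. ∠ASV = 61°  [AS∥UB, corresponding at S]
2. ∠SAV = 46°  [△VAS]
3. ∠SAU = 134°  [linear pair at A on VU]
4. ∠AUB = 46°  [AS∥UB, co-interior at U–A]

∠AUB = 46°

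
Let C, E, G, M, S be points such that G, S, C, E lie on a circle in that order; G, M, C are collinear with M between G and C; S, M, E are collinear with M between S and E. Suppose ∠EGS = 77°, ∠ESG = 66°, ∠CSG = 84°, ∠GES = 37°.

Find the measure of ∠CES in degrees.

1. ∠GCS = 37°  [same arc GS]
2. ∠CGS = 59°  [△GSC]
3. ∠CES = 59°  [same arc SC]

∠CES = 59°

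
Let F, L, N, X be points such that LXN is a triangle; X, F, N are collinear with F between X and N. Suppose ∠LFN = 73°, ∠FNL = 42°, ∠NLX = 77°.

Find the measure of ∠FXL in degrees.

∠FXL = 61°

1. ∠LNX = 42°  [F on ray NX]
2. ∠LXN = 61°  [△LXN]
3. ∠FXL = 61°  [F on ray XN]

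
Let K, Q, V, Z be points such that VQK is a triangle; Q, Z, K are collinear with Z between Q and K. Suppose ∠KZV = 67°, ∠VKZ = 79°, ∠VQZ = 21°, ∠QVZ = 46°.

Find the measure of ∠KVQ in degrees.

∠KVQ = 80°

1. ∠QKV = 79°  [Z on ray KQ]
2. ∠KQV = 21°  [Z on ray QK]
3. ∠KVQ = 80°  [△VQK]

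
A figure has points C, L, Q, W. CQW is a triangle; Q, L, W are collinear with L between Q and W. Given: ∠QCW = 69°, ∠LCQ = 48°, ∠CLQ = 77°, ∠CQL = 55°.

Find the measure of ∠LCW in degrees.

∠LCW = 21°

1. ∠CLW = 103°  [linear pair at L on QW]
2. ∠CQW = 55°  [L on ray QW]
3. ∠CWQ = 56°  [△CQW]
4. ∠CWL = 56°  [L on ray WQ]
5. ∠LCW = 21°  [△CLW]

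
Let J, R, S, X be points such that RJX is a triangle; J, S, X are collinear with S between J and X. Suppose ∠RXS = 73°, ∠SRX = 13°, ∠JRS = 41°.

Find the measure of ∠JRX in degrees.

∠JRX = 54°

1. ∠RSX = 94°  [△RSX]
2. ∠JXR = 73°  [S on ray XJ]
3. ∠JSR = 86°  [linear pair at S on JX]
4. ∠RJS = 53°  [△RJS]
5. ∠RJX = 53°  [S on ray JX]
6. ∠JRX = 54°  [△RJX]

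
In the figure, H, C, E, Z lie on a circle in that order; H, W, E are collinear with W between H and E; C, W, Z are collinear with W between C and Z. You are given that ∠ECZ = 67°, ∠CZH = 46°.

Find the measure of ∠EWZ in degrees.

∠EWZ = 113°

1. ∠EHZ = 67°  [same arc EZ]
2. ∠HWZ = 67°  [△HWZ]
3. ∠EWZ = 113°  [linear pair at W on HE]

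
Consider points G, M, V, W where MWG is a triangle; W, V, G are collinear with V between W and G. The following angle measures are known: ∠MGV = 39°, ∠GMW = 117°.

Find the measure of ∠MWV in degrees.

1. ∠MGW = 39°  [V on ray GW]
2. ∠GWM = 24°  [△MWG]
3. ∠MWV = 24°  [V on ray WG]

∠MWV = 24°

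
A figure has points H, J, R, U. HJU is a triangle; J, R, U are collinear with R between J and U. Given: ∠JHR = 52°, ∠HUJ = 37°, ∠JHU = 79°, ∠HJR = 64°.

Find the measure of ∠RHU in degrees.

∠RHU = 27°

1. ∠HRJ = 64°  [△HJR]
2. ∠HUR = 37°  [R on ray UJ]
3. ∠HRU = 116°  [linear pair at R on JU]
4. ∠RHU = 27°  [△HRU]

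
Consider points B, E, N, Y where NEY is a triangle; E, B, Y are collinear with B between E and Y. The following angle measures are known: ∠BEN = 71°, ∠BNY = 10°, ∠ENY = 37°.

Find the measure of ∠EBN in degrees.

1. ∠NEY = 71°  [B on ray EY]
2. ∠EYN = 72°  [△NEY]
3. ∠BYN = 72°  [B on ray YE]
4. ∠NBY = 98°  [△NBY]
5. ∠EBN = 82°  [linear pair at B on EY]

∠EBN = 82°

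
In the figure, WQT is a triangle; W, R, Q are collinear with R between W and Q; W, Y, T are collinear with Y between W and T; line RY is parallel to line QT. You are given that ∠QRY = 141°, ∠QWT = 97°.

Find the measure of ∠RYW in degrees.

∠RYW = 44°

1. ∠WRY = 39°  [linear pair at R on WQ]
2. ∠RWY = 97°  [R on WQ, Y on WT]
3. ∠RYW = 44°  [△WRY]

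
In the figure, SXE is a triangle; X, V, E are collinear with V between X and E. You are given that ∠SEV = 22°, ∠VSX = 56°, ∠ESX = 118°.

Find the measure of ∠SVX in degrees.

1. ∠SEX = 22°  [V on ray EX]
2. ∠EXS = 40°  [△SXE]
3. ∠SXV = 40°  [V on ray XE]
4. ∠SVX = 84°  [△SXV]

∠SVX = 84°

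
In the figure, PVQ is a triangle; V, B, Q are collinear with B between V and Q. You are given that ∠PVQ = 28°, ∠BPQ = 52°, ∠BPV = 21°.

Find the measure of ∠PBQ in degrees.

1. ∠BVP = 28°  [B on ray VQ]
2. ∠PBV = 131°  [△PVB]
3. ∠PBQ = 49°  [linear pair at B on VQ]

∠PBQ = 49°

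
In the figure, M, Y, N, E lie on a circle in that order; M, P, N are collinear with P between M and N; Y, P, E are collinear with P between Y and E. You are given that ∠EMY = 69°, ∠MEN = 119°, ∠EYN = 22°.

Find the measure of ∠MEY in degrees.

∠MEY = 72°

1. ∠EMN = 22°  [same arc NE]
2. ∠ENM = 39°  [△MNE]
3. ∠EYM = 39°  [same arc ME]
4. ∠MEY = 72°  [△MYE]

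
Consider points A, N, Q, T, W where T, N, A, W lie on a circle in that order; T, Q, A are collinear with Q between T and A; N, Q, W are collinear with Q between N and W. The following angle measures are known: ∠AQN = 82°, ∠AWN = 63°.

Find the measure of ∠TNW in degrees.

∠TNW = 19°

1. ∠NQT = 98°  [linear pair at Q on TA]
2. ∠ATN = 63°  [same arc NA]
3. ∠TNW = 19°  [△TQN]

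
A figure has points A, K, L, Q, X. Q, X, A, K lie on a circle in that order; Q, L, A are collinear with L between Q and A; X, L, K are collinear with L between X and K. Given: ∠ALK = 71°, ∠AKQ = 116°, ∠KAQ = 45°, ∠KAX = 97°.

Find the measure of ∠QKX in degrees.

∠QKX = 52°

1. ∠KLQ = 109°  [linear pair at L on QA]
2. ∠AQK = 19°  [△QAK]
3. ∠QKX = 52°  [△QLK]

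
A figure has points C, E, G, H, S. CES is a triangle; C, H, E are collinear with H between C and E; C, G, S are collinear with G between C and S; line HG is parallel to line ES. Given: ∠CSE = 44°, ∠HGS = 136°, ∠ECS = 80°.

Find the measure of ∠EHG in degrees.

1. ∠CES = 56°  [△CES]
2. ∠CHG = 56°  [HG∥ES, corresponding at H]
3. ∠EHG = 124°  [linear pair at H on CE]

∠EHG = 124°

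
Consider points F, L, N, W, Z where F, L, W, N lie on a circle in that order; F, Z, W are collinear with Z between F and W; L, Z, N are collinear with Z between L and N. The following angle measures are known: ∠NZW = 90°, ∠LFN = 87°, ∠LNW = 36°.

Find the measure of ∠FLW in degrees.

1. ∠FZL = 90°  [vertical angles at Z]
2. ∠LWN = 93°  [cyclic FLWN, opposite ∠F+∠W]
3. ∠LFW = 36°  [same arc LW]
4. ∠NLW = 51°  [△LWN]
5. ∠LZW = 90°  [linear pair at Z on FW]
6. ∠FWL = 39°  [△LZW]
7. ∠FLW = 105°  [△FLW]

∠FLW = 105°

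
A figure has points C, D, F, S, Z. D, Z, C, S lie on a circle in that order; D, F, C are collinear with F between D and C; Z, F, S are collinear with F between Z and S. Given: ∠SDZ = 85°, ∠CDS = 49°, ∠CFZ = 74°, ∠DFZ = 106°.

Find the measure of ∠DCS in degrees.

∠DCS = 38°

1. ∠SCZ = 95°  [cyclic DZCS, opposite ∠D+∠C]
2. ∠CZS = 49°  [same arc CS]
3. ∠CFS = 106°  [vertical angles at F]
4. ∠CSZ = 36°  [△ZCS]
5. ∠DCS = 38°  [△CFS]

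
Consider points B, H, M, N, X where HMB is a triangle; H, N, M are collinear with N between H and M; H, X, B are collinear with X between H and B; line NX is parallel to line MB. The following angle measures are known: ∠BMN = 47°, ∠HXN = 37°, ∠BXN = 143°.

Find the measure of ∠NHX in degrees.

∠NHX = 96°

1. ∠BMH = 47°  [N on ray MH]
2. ∠HBM = 37°  [NX∥MB, corresponding at X]
3. ∠BHM = 96°  [△HMB]
4. ∠NHX = 96°  [N on HM, X on HB]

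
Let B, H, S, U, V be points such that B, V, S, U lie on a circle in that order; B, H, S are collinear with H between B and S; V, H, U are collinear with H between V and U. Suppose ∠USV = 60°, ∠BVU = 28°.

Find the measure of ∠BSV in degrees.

1. ∠UBV = 120°  [cyclic BVSU, opposite ∠B+∠S]
2. ∠BUV = 32°  [△BVU]
3. ∠BSV = 32°  [same arc BV]

∠BSV = 32°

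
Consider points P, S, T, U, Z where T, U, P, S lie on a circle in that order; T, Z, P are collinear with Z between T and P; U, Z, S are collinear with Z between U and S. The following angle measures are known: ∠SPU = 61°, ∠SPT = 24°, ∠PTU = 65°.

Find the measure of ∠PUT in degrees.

∠PUT = 78°

1. ∠STU = 119°  [cyclic TUPS, opposite ∠T+∠P]
2. ∠SUT = 24°  [same arc TS]
3. ∠TSU = 37°  [△TUS]
4. ∠TPU = 37°  [same arc TU]
5. ∠PUT = 78°  [△TUP]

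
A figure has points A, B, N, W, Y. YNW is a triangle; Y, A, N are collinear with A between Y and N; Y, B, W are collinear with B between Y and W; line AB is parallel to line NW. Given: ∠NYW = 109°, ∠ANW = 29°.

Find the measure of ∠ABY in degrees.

1. ∠WNY = 29°  [A on ray NY]
2. ∠NWY = 42°  [△YNW]
3. ∠ABY = 42°  [AB∥NW, corresponding at B]

∠ABY = 42°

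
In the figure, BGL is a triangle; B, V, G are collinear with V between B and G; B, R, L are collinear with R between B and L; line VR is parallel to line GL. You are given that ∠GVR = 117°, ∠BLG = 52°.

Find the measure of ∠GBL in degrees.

∠GBL = 65°

1. ∠BVR = 63°  [linear pair at V on BG]
2. ∠BRV = 52°  [VR∥GL, corresponding at R]
3. ∠RBV = 65°  [△BVR]
4. ∠GBL = 65°  [V on BG, R on BL]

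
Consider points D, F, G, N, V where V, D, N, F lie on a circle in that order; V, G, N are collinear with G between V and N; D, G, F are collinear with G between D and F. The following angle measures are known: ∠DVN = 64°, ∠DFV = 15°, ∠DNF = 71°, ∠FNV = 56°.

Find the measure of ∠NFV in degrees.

∠NFV = 79°

1. ∠DNV = 15°  [same arc VD]
2. ∠NDV = 101°  [△VDN]
3. ∠NFV = 79°  [cyclic VDNF, opposite ∠D+∠F]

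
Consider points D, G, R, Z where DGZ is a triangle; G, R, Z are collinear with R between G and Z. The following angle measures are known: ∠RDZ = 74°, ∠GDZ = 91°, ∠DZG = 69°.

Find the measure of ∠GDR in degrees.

1. ∠DGZ = 20°  [△DGZ]
2. ∠DZR = 69°  [R on ray ZG]
3. ∠DGR = 20°  [R on ray GZ]
4. ∠DRZ = 37°  [△DRZ]
5. ∠DRG = 143°  [linear pair at R on GZ]
6. ∠GDR = 17°  [△DGR]

∠GDR = 17°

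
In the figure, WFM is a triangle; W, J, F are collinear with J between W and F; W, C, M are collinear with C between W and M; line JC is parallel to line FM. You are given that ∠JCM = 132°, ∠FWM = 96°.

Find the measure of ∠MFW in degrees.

1. ∠JCW = 48°  [linear pair at C on WM]
2. ∠CWJ = 96°  [J on WF, C on WM]
3. ∠CJW = 36°  [△WJC]
4. ∠MFW = 36°  [JC∥FM, corresponding at J]

∠MFW = 36°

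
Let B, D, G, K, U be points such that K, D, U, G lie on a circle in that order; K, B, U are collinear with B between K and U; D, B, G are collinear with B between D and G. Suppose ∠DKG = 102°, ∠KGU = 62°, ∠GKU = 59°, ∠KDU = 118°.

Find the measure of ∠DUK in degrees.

1. ∠DUG = 78°  [cyclic KDUG, opposite ∠K+∠U]
2. ∠GDU = 59°  [same arc UG]
3. ∠DGU = 43°  [△DUG]
4. ∠DKU = 43°  [same arc DU]
5. ∠DUK = 19°  [△KDU]

∠DUK = 19°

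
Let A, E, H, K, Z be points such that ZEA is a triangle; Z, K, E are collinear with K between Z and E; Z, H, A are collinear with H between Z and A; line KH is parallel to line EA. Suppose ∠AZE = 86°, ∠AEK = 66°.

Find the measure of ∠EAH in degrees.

1. ∠AEZ = 66°  [K on ray EZ]
2. ∠EAZ = 28°  [△ZEA]
3. ∠EAH = 28°  [H on ray AZ]

∠EAH = 28°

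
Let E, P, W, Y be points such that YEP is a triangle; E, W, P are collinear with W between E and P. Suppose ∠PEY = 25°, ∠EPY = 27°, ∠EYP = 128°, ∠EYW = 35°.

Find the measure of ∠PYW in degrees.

∠PYW = 93°

1. ∠WEY = 25°  [W on ray EP]
2. ∠WPY = 27°  [W on ray PE]
3. ∠EWY = 120°  [△YEW]
4. ∠PWY = 60°  [linear pair at W on EP]
5. ∠PYW = 93°  [△YWP]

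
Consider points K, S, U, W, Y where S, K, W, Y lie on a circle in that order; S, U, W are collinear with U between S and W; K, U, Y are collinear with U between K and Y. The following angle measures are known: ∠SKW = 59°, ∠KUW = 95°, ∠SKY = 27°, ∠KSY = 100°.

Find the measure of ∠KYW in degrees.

1. ∠SUY = 95°  [vertical angles at U]
2. ∠SWY = 27°  [same arc SY]
3. ∠WUY = 85°  [linear pair at U on SW]
4. ∠KYW = 68°  [△WUY]

∠KYW = 68°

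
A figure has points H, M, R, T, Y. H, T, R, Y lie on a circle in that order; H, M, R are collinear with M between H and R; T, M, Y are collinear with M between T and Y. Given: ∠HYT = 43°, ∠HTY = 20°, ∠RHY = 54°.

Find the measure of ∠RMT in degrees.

1. ∠HRT = 43°  [same arc HT]
2. ∠RTY = 54°  [same arc RY]
3. ∠RMT = 83°  [△TMR]

∠RMT = 83°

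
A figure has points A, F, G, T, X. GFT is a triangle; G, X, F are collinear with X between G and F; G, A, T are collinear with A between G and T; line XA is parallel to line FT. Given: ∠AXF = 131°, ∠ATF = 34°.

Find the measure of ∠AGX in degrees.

1. ∠AXG = 49°  [linear pair at X on GF]
2. ∠FTG = 34°  [A on ray TG]
3. ∠GFT = 49°  [XA∥FT, corresponding at X]
4. ∠FGT = 97°  [△GFT]
5. ∠AGX = 97°  [X on GF, A on GT]

∠AGX = 97°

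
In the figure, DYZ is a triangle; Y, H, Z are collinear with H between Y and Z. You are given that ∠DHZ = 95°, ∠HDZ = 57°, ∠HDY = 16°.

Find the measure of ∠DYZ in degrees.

∠DYZ = 79°

1. ∠DHY = 85°  [linear pair at H on YZ]
2. ∠DYH = 79°  [△DYH]
3. ∠DYZ = 79°  [H on ray YZ]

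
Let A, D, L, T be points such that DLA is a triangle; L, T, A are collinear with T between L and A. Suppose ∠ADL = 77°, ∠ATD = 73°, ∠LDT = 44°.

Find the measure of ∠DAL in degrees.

1. ∠DTL = 107°  [linear pair at T on LA]
2. ∠DLT = 29°  [△DLT]
3. ∠ALD = 29°  [T on ray LA]
4. ∠DAL = 74°  [△DLA]

∠DAL = 74°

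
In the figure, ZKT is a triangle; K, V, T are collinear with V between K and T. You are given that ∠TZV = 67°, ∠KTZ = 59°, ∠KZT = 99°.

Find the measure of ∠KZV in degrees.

1. ∠TKZ = 22°  [△ZKT]
2. ∠VTZ = 59°  [V on ray TK]
3. ∠VKZ = 22°  [V on ray KT]
4. ∠TVZ = 54°  [△ZVT]
5. ∠KVZ = 126°  [linear pair at V on KT]
6. ∠KZV = 32°  [△ZKV]

∠KZV = 32°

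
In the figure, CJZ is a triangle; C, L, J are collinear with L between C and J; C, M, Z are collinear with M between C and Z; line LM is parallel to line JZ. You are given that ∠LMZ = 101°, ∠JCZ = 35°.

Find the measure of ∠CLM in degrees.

1. ∠CML = 79°  [linear pair at M on CZ]
2. ∠LCM = 35°  [L on CJ, M on CZ]
3. ∠CLM = 66°  [△CLM]

∠CLM = 66°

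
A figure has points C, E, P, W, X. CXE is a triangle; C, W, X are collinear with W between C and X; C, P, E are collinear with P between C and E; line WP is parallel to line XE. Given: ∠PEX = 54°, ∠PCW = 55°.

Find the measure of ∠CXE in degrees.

1. ∠CEX = 54°  [P on ray EC]
2. ∠ECX = 55°  [W on CX, P on CE]
3. ∠CXE = 71°  [△CXE]

∠CXE = 71°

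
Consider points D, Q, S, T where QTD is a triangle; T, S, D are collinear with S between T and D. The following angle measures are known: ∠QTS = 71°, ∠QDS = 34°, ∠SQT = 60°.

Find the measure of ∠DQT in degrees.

1. ∠DTQ = 71°  [S on ray TD]
2. ∠QDT = 34°  [S on ray DT]
3. ∠DQT = 75°  [△QTD]

∠DQT = 75°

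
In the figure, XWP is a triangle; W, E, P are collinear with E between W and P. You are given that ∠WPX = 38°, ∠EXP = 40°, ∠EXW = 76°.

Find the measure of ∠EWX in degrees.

∠EWX = 26°

1. ∠EPX = 38°  [E on ray PW]
2. ∠PEX = 102°  [△XEP]
3. ∠WEX = 78°  [linear pair at E on WP]
4. ∠EWX = 26°  [△XWE]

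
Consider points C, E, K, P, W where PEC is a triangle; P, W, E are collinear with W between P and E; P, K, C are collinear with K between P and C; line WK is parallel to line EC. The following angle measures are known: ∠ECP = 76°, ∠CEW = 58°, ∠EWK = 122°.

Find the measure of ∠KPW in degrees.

1. ∠PKW = 76°  [WK∥EC, corresponding at K]
2. ∠KWP = 58°  [linear pair at W on PE]
3. ∠KPW = 46°  [△PWK]

∠KPW = 46°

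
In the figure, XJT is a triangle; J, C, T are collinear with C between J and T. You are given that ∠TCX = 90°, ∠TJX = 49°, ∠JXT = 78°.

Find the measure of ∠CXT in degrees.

1. ∠JTX = 53°  [△XJT]
2. ∠CTX = 53°  [C on ray TJ]
3. ∠CXT = 37°  [△XCT]

∠CXT = 37°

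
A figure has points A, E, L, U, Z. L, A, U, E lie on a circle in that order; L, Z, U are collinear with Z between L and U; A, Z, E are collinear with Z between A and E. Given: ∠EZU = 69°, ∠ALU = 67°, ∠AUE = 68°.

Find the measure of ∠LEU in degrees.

1. ∠AEU = 67°  [same arc AU]
2. ∠EAU = 45°  [△AUE]
3. ∠EUL = 44°  [△UZE]
4. ∠ELU = 45°  [same arc UE]
5. ∠LEU = 91°  [△LUE]

∠LEU = 91°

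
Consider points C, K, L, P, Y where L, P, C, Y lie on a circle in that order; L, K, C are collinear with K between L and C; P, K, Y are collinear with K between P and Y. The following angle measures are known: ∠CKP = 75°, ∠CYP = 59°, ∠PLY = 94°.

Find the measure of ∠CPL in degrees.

1. ∠CLP = 59°  [same arc PC]
2. ∠PCY = 86°  [cyclic LPCY, opposite ∠L+∠C]
3. ∠CPY = 35°  [△PCY]
4. ∠LCP = 70°  [△PKC]
5. ∠CPL = 51°  [△LPC]

∠CPL = 51°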